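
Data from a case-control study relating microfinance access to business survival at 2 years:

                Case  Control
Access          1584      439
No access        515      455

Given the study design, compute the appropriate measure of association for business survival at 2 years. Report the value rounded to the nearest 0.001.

Cells: a = 1584, b = 439, c = 515, d = 455.
This is a case-control study: participants were sampled on outcome status, so risks in the source population cannot be estimated directly — relative risk is not valid here. The odds ratio is the appropriate measure.
OR = (a·d)/(b·c) = (1584 × 455) / (439 × 515) = 720720 / 226085 = 3.18783

3.188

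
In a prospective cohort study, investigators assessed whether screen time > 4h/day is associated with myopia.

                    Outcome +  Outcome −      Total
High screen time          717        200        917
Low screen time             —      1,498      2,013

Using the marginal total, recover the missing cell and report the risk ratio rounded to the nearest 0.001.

3.056

The missing cell is in the unexposed row: 2013 − 1498 = 515.
So a = 717, b = 200, c = 515, d = 1498.
RR = [a/(a+b)] / [c/(c+d)] = (717/917) / (515/2013) = 0.78190/0.25584 = 3.05623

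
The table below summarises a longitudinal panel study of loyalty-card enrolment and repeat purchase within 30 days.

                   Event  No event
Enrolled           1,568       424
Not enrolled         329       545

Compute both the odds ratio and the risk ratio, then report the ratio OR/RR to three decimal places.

Cells: a = 1568, b = 424, c = 329, d = 545.
OR = (1568·545)/(424·329) = 854560/139496 = 6.12605
Risk in exposed = 1568/1992 = 0.78715; risk in unexposed = 329/874 = 0.37643; RR = 2.09109
OR/RR = 6.12605 / 2.09109 = 2.92960
The outcome is not rare, so the OR lies further from 1 than the RR.

2.930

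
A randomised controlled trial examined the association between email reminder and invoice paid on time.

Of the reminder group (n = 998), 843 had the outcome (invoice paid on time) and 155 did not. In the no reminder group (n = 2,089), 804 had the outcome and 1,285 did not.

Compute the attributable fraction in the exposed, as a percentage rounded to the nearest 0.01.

54.44

From the description: a = 843, b = 155, c = 804, d = 1285.
Risk in exposed = 843/998 = 0.84469; risk in unexposed = 804/2089 = 0.38487.
RR = 0.84469/0.38487 = 2.19472
AR% = (RR − 1)/RR × 100 = (2.19472 − 1)/2.19472 × 100 = 54.4361%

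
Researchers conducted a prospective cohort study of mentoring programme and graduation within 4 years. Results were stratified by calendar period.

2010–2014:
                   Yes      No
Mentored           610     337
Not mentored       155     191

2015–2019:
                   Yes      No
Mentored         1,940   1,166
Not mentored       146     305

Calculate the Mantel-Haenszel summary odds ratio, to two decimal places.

2.91

OR_MH = Σ(aᵢdᵢ/nᵢ) / Σ(bᵢcᵢ/nᵢ), where nᵢ is the stratum total.
Stratum 1 (2010–2014): n = 1293; a·d/n = 610·191/1293 = 90.1083; b·c/n = 337·155/1293 = 40.3983
Stratum 2 (2015–2019): n = 3557; a·d/n = 1940·305/3557 = 166.3480; b·c/n = 1166·146/3557 = 47.8594
OR_MH = (90.1083 + 166.3480) / (40.3983 + 47.8594) = 256.4563 / 88.2577 = 2.90577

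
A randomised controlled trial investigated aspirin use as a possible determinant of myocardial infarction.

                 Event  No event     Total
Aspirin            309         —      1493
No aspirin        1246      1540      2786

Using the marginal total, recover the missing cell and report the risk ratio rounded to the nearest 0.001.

0.463

The missing cell is in the exposed row: 1493 − 309 = 1184.
So a = 309, b = 1184, c = 1246, d = 1540.
RR = [a/(a+b)] / [c/(c+d)] = (309/1493) / (1246/2786) = 0.20697/0.44724 = 0.46277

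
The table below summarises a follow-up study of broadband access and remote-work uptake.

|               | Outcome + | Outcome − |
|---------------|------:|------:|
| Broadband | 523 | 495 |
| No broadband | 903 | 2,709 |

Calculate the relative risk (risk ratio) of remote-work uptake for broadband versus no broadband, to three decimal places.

Cells: a = 523, b = 495, c = 903, d = 2709.
Risk in exposed = 523/1018 = 0.51375; risk in unexposed = 903/3612 = 0.25000.
RR = 0.51375 / 0.25000 = 2.05501
The risk among the exposed is 2.06 times that among the unexposed.

2.055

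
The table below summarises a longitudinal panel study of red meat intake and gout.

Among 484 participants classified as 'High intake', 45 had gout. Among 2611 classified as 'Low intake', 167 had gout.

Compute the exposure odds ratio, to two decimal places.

From the description: a = 45, b = 439, c = 167, d = 2444.
OR = (a·d)/(b·c) = (45 × 2444) / (439 × 167) = 109980 / 73313 = 1.50014
The odds of gout are about 1.50 times as high in the high intake group.

1.50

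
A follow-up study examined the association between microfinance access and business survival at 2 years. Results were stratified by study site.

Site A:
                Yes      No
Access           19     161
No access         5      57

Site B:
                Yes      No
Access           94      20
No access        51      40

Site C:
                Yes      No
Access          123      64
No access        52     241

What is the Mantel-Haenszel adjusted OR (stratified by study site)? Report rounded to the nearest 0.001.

OR_MH = Σ(aᵢdᵢ/nᵢ) / Σ(bᵢcᵢ/nᵢ), where nᵢ is the stratum total.
Stratum 1 (Site A): n = 242; a·d/n = 19·57/242 = 4.4752; b·c/n = 161·5/242 = 3.3264
Stratum 2 (Site B): n = 205; a·d/n = 94·40/205 = 18.3415; b·c/n = 20·51/205 = 4.9756
Stratum 3 (Site C): n = 480; a·d/n = 123·241/480 = 61.7563; b·c/n = 64·52/480 = 6.9333
OR_MH = (4.4752 + 18.3415 + 61.7563) / (3.3264 + 4.9756 + 6.9333) = 84.5729 / 15.2354 = 5.55108

5.551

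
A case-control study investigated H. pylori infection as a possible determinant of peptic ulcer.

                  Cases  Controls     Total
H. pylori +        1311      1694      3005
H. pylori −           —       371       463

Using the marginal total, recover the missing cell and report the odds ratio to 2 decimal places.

The missing cell is in the unexposed row: 463 − 371 = 92.
So a = 1311, b = 1694, c = 92, d = 371.
OR = (a·d)/(b·c) = (1311 × 371) / (1694 × 92) = 486381 / 155848 = 3.12087

3.12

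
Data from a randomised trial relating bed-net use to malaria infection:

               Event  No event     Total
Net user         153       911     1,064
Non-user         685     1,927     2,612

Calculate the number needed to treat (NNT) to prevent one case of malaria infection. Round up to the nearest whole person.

Risk in treated group = 153/1064 = 0.14380; risk in control = 685/2612 = 0.26225.
Absolute risk reduction = 0.26225 − 0.14380 = 0.11845
NNT = 1 / ARR = 1 / 0.11845 = 8.442 → round up → 9

9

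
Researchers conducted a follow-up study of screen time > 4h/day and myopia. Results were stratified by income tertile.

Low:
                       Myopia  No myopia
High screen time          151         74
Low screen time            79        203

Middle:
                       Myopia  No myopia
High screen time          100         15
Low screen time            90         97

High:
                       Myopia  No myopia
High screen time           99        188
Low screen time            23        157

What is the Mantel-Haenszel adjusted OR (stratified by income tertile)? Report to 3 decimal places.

4.983

OR_MH = Σ(aᵢdᵢ/nᵢ) / Σ(bᵢcᵢ/nᵢ), where nᵢ is the stratum total.
Stratum 1 (Low): n = 507; a·d/n = 151·203/507 = 60.4596; b·c/n = 74·79/507 = 11.5306
Stratum 2 (Middle): n = 302; a·d/n = 100·97/302 = 32.1192; b·c/n = 15·90/302 = 4.4702
Stratum 3 (High): n = 467; a·d/n = 99·157/467 = 33.2827; b·c/n = 188·23/467 = 9.2591
OR_MH = (60.4596 + 32.1192 + 33.2827) / (11.5306 + 4.4702 + 9.2591) = 125.8614 / 25.2599 = 4.98266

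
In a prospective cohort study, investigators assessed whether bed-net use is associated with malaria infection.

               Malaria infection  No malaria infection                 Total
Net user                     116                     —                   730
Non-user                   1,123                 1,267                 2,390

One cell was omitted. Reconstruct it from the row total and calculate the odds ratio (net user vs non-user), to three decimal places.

The missing cell is in the exposed row: 730 − 116 = 614.
So a = 116, b = 614, c = 1123, d = 1267.
OR = (a·d)/(b·c) = (116 × 1267) / (614 × 1123) = 146972 / 689522 = 0.21315

0.213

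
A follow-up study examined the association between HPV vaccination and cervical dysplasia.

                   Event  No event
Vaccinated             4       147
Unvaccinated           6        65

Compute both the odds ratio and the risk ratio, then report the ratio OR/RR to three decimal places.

0.940

Cells: a = 4, b = 147, c = 6, d = 65.
OR = (4·65)/(147·6) = 260/882 = 0.29478
Risk in exposed = 4/151 = 0.02649; risk in unexposed = 6/71 = 0.08451; RR = 0.31347
OR/RR = 0.29478 / 0.31347 = 0.94040
The outcome is rare in both groups, so OR ≈ RR (ratio near 1).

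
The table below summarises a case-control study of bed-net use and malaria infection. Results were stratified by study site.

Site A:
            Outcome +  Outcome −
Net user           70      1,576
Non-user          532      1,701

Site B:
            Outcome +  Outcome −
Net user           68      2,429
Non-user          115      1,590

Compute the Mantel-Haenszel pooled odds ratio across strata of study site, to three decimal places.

0.200

OR_MH = Σ(aᵢdᵢ/nᵢ) / Σ(bᵢcᵢ/nᵢ), where nᵢ is the stratum total.
Stratum 1 (Site A): n = 3879; a·d/n = 70·1701/3879 = 30.6961; b·c/n = 1576·532/3879 = 216.1464
Stratum 2 (Site B): n = 4202; a·d/n = 68·1590/4202 = 25.7306; b·c/n = 2429·115/4202 = 66.4767
OR_MH = (30.6961 + 25.7306) / (216.1464 + 66.4767) = 56.4267 / 282.6231 = 0.19965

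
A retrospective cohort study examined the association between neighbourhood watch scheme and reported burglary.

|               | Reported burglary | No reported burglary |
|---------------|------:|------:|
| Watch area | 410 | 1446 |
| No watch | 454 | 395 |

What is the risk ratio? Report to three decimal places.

0.413

Cells: a = 410, b = 1446, c = 454, d = 395.
Risk in exposed = 410/1856 = 0.22091; risk in unexposed = 454/849 = 0.53475.
RR = 0.22091 / 0.53475 = 0.41310
The risk is 59% lower among the exposed than among the unexposed.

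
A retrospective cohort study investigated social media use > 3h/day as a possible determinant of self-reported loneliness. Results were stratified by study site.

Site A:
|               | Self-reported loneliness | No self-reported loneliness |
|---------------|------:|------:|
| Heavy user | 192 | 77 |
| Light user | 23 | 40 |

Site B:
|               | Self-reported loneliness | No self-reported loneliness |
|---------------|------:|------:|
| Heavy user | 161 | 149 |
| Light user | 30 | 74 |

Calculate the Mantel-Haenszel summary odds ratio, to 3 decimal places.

3.218

OR_MH = Σ(aᵢdᵢ/nᵢ) / Σ(bᵢcᵢ/nᵢ), where nᵢ is the stratum total.
Stratum 1 (Site A): n = 332; a·d/n = 192·40/332 = 23.1325; b·c/n = 77·23/332 = 5.3343
Stratum 2 (Site B): n = 414; a·d/n = 161·74/414 = 28.7778; b·c/n = 149·30/414 = 10.7971
OR_MH = (23.1325 + 28.7778) / (5.3343 + 10.7971) = 51.9103 / 16.1314 = 3.21796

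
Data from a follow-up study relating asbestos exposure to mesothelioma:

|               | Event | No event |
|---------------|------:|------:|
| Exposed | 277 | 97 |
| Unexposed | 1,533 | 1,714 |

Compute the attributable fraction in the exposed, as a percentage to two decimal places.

36.25

Cells: a = 277, b = 97, c = 1533, d = 1714.
Risk in exposed = 277/374 = 0.74064; risk in unexposed = 1533/3247 = 0.47213.
RR = 0.74064/0.47213 = 1.56873
AR% = (RR − 1)/RR × 100 = (1.56873 − 1)/1.56873 × 100 = 36.2542%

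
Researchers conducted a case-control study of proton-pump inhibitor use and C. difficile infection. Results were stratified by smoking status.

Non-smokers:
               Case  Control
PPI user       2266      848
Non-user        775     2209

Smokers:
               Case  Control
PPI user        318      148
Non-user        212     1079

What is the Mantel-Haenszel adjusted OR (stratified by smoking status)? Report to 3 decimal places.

8.088

OR_MH = Σ(aᵢdᵢ/nᵢ) / Σ(bᵢcᵢ/nᵢ), where nᵢ is the stratum total.
Stratum 1 (Non-smokers): n = 6098; a·d/n = 2266·2209/6098 = 820.8583; b·c/n = 848·775/6098 = 107.7730
Stratum 2 (Smokers): n = 1757; a·d/n = 318·1079/1757 = 195.2886; b·c/n = 148·212/1757 = 17.8577
OR_MH = (820.8583 + 195.2886) / (107.7730 + 17.8577) = 1016.1469 / 125.6308 = 8.08836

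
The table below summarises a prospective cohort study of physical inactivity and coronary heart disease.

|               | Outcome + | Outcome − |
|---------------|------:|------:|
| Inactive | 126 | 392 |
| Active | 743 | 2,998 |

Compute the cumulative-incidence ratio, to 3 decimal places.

1.225

Cells: a = 126, b = 392, c = 743, d = 2998.
Risk in exposed = 126/518 = 0.24324; risk in unexposed = 743/3741 = 0.19861.
RR = 0.24324 / 0.19861 = 1.22473
The risk among the exposed is 1.22 times that among the unexposed.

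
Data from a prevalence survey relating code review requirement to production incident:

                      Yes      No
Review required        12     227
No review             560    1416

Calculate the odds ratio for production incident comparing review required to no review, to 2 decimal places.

Cells: a = 12, b = 227, c = 560, d = 1416.
OR = (a·d)/(b·c) = (12 × 1416) / (227 × 560) = 16992 / 127120 = 0.13367
Exposure is associated with lower odds of production incident (OR = 0.13 < 1).

0.13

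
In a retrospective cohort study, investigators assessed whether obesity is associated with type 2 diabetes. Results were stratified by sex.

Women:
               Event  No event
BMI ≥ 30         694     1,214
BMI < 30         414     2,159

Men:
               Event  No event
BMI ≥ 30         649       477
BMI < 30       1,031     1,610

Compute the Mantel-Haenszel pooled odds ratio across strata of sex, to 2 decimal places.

OR_MH = Σ(aᵢdᵢ/nᵢ) / Σ(bᵢcᵢ/nᵢ), where nᵢ is the stratum total.
Stratum 1 (Women): n = 4481; a·d/n = 694·2159/4481 = 334.3776; b·c/n = 1214·414/4481 = 112.1616
Stratum 2 (Men): n = 3767; a·d/n = 649·1610/3767 = 277.3799; b·c/n = 477·1031/3767 = 130.5514
OR_MH = (334.3776 + 277.3799) / (112.1616 + 130.5514) = 611.7575 / 242.7129 = 2.52050

2.52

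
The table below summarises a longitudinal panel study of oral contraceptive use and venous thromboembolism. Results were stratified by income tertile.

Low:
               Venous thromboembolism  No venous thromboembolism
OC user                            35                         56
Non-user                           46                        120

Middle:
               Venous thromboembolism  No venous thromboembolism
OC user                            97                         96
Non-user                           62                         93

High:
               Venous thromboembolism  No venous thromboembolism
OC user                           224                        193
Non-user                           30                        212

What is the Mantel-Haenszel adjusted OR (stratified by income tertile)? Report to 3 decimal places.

3.183

OR_MH = Σ(aᵢdᵢ/nᵢ) / Σ(bᵢcᵢ/nᵢ), where nᵢ is the stratum total.
Stratum 1 (Low): n = 257; a·d/n = 35·120/257 = 16.3424; b·c/n = 56·46/257 = 10.0233
Stratum 2 (Middle): n = 348; a·d/n = 97·93/348 = 25.9224; b·c/n = 96·62/348 = 17.1034
Stratum 3 (High): n = 659; a·d/n = 224·212/659 = 72.0607; b·c/n = 193·30/659 = 8.7860
OR_MH = (16.3424 + 25.9224 + 72.0607) / (10.0233 + 17.1034 + 8.7860) = 114.3255 / 35.9128 = 3.18342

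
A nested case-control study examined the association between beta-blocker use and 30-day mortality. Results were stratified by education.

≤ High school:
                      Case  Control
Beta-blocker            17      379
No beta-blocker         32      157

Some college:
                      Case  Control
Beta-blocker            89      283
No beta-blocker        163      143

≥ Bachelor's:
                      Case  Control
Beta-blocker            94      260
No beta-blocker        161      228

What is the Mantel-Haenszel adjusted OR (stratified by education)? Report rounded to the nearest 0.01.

0.36

OR_MH = Σ(aᵢdᵢ/nᵢ) / Σ(bᵢcᵢ/nᵢ), where nᵢ is the stratum total.
Stratum 1 (≤ High school): n = 585; a·d/n = 17·157/585 = 4.5624; b·c/n = 379·32/585 = 20.7316
Stratum 2 (Some college): n = 678; a·d/n = 89·143/678 = 18.7714; b·c/n = 283·163/678 = 68.0369
Stratum 3 (≥ Bachelor's): n = 743; a·d/n = 94·228/743 = 28.8452; b·c/n = 260·161/743 = 56.3392
OR_MH = (4.5624 + 18.7714 + 28.8452) / (20.7316 + 68.0369 + 56.3392) = 52.1790 / 145.1077 = 0.35959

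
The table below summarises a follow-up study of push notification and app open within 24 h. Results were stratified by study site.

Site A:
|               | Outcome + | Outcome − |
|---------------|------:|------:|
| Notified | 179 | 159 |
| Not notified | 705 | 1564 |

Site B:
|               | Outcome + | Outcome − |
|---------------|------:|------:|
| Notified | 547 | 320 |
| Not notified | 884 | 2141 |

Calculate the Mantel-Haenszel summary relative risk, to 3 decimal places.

2.015

RR_MH = Σ(aᵢ·n₀ᵢ/nᵢ) / Σ(cᵢ·n₁ᵢ/nᵢ), with n₁ᵢ = aᵢ+bᵢ (exposed), n₀ᵢ = cᵢ+dᵢ (unexposed), nᵢ = n₁ᵢ+n₀ᵢ.
Stratum 1 (Site A): n₁ = 338, n₀ = 2269, n = 2607; a·n₀/n = 179·2269/2607 = 155.7925; c·n₁/n = 705·338/2607 = 91.4039
Stratum 2 (Site B): n₁ = 867, n₀ = 3025, n = 3892; a·n₀/n = 547·3025/3892 = 425.1477; c·n₁/n = 884·867/3892 = 196.9239
RR_MH = (155.7925 + 425.1477) / (91.4039 + 196.9239) = 580.9402 / 288.3279 = 2.01486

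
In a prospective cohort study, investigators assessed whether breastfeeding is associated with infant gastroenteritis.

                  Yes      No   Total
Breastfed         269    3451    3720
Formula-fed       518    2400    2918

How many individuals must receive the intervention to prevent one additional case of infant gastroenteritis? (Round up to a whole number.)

Risk in treated group = 269/3720 = 0.07231; risk in control = 518/2918 = 0.17752.
Absolute risk reduction = 0.17752 − 0.07231 = 0.10521
NNT = 1 / ARR = 1 / 0.10521 = 9.505 → round up → 10

10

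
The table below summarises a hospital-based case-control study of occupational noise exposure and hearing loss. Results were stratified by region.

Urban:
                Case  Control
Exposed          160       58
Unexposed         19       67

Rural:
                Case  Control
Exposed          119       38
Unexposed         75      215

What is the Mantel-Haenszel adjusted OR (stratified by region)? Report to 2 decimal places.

OR_MH = Σ(aᵢdᵢ/nᵢ) / Σ(bᵢcᵢ/nᵢ), where nᵢ is the stratum total.
Stratum 1 (Urban): n = 304; a·d/n = 160·67/304 = 35.2632; b·c/n = 58·19/304 = 3.6250
Stratum 2 (Rural): n = 447; a·d/n = 119·215/447 = 57.2371; b·c/n = 38·75/447 = 6.3758
OR_MH = (35.2632 + 57.2371) / (3.6250 + 6.3758) = 92.5003 / 10.0008 = 9.24925

9.25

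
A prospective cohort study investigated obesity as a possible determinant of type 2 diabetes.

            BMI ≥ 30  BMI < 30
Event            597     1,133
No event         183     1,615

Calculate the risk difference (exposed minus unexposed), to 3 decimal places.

Reading the table with exposure as columns: a = 597 (BMI ≥ 30, case), b = 183 (BMI ≥ 30, non-case), c = 1133 (BMI < 30, case), d = 1615.
Risk in exposed = 597/780 = 0.765385; risk in unexposed = 1133/2748 = 0.412300.
Risk difference = 0.765385 − 0.412300 = 0.353085

0.353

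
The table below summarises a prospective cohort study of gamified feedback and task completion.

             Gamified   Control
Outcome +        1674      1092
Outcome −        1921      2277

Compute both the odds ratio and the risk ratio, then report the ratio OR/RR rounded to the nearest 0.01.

Reading the table with exposure as columns: a = 1674 (Gamified, case), b = 1921 (Gamified, non-case), c = 1092 (Control, case), d = 2277.
OR = (1674·2277)/(1921·1092) = 3811698/2097732 = 1.81706
Risk in exposed = 1674/3595 = 0.46565; risk in unexposed = 1092/3369 = 0.32413; RR = 1.43660
OR/RR = 1.81706 / 1.43660 = 1.26483
The outcome is not rare, so the OR lies further from 1 than the RR.

1.26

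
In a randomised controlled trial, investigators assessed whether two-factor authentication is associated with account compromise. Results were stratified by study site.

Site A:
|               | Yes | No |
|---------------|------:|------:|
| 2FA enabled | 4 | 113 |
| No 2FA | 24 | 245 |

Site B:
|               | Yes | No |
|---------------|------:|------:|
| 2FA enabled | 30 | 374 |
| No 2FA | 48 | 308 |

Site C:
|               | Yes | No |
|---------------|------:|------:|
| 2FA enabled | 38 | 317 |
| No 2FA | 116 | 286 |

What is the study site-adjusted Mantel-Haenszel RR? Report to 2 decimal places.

0.42

RR_MH = Σ(aᵢ·n₀ᵢ/nᵢ) / Σ(cᵢ·n₁ᵢ/nᵢ), with n₁ᵢ = aᵢ+bᵢ (exposed), n₀ᵢ = cᵢ+dᵢ (unexposed), nᵢ = n₁ᵢ+n₀ᵢ.
Stratum 1 (Site A): n₁ = 117, n₀ = 269, n = 386; a·n₀/n = 4·269/386 = 2.7876; c·n₁/n = 24·117/386 = 7.2746
Stratum 2 (Site B): n₁ = 404, n₀ = 356, n = 760; a·n₀/n = 30·356/760 = 14.0526; c·n₁/n = 48·404/760 = 25.5158
Stratum 3 (Site C): n₁ = 355, n₀ = 402, n = 757; a·n₀/n = 38·402/757 = 20.1797; c·n₁/n = 116·355/757 = 54.3989
RR_MH = (2.7876 + 14.0526 + 20.1797) / (7.2746 + 25.5158 + 54.3989) = 37.0199 / 87.1893 = 0.42459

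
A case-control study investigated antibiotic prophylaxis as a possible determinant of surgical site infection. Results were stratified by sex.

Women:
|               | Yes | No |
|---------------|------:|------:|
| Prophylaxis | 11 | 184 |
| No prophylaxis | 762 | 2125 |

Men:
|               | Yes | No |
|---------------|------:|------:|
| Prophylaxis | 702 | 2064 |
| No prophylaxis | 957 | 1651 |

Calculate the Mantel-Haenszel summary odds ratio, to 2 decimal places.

0.54

OR_MH = Σ(aᵢdᵢ/nᵢ) / Σ(bᵢcᵢ/nᵢ), where nᵢ is the stratum total.
Stratum 1 (Women): n = 3082; a·d/n = 11·2125/3082 = 7.5844; b·c/n = 184·762/3082 = 45.4925
Stratum 2 (Men): n = 5374; a·d/n = 702·1651/5374 = 215.6684; b·c/n = 2064·957/5374 = 367.5564
OR_MH = (7.5844 + 215.6684) / (45.4925 + 367.5564) = 223.2528 / 413.0489 = 0.54050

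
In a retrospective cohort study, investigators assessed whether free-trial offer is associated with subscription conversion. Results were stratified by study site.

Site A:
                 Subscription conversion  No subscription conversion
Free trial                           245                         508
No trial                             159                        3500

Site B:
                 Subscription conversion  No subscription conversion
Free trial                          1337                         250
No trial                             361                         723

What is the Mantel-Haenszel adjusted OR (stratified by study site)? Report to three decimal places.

OR_MH = Σ(aᵢdᵢ/nᵢ) / Σ(bᵢcᵢ/nᵢ), where nᵢ is the stratum total.
Stratum 1 (Site A): n = 4412; a·d/n = 245·3500/4412 = 194.3563; b·c/n = 508·159/4412 = 18.3073
Stratum 2 (Site B): n = 2671; a·d/n = 1337·723/2671 = 361.9060; b·c/n = 250·361/2671 = 33.7888
OR_MH = (194.3563 + 361.9060) / (18.3073 + 33.7888) = 556.2623 / 52.0962 = 10.67760

10.678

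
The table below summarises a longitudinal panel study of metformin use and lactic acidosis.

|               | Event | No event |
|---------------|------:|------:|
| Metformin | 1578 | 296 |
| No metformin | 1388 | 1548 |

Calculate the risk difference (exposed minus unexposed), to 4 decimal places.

0.3693

Cells: a = 1578, b = 296, c = 1388, d = 1548.
Risk in exposed = 1578/1874 = 0.842049; risk in unexposed = 1388/2936 = 0.472752.
Risk difference = 0.842049 − 0.472752 = 0.369297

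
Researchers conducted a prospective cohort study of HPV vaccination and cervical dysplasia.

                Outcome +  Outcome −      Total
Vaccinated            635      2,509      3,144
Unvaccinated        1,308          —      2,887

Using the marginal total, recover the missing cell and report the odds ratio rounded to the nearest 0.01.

The missing cell is in the unexposed row: 2887 − 1308 = 1579.
So a = 635, b = 2509, c = 1308, d = 1579.
OR = (a·d)/(b·c) = (635 × 1579) / (2509 × 1308) = 1002665 / 3281772 = 0.30553

0.31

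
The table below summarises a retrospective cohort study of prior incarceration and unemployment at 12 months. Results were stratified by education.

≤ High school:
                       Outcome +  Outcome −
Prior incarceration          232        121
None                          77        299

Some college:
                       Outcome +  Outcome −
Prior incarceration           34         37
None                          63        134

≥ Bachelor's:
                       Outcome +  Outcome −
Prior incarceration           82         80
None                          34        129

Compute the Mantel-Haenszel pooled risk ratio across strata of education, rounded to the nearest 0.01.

2.62

RR_MH = Σ(aᵢ·n₀ᵢ/nᵢ) / Σ(cᵢ·n₁ᵢ/nᵢ), with n₁ᵢ = aᵢ+bᵢ (exposed), n₀ᵢ = cᵢ+dᵢ (unexposed), nᵢ = n₁ᵢ+n₀ᵢ.
Stratum 1 (≤ High school): n₁ = 353, n₀ = 376, n = 729; a·n₀/n = 232·376/729 = 119.6598; c·n₁/n = 77·353/729 = 37.2853
Stratum 2 (Some college): n₁ = 71, n₀ = 197, n = 268; a·n₀/n = 34·197/268 = 24.9925; c·n₁/n = 63·71/268 = 16.6903
Stratum 3 (≥ Bachelor's): n₁ = 162, n₀ = 163, n = 325; a·n₀/n = 82·163/325 = 41.1262; c·n₁/n = 34·162/325 = 16.9477
RR_MH = (119.6598 + 24.9925 + 41.1262) / (37.2853 + 16.6903 + 16.9477) = 185.7785 / 70.9233 = 2.61943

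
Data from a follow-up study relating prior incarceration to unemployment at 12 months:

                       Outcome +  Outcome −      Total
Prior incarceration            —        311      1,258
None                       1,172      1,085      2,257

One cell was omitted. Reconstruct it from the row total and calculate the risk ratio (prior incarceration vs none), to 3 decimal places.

The missing cell is in the exposed row: 1258 − 311 = 947.
So a = 947, b = 311, c = 1172, d = 1085.
RR = [a/(a+b)] / [c/(c+d)] = (947/1258) / (1172/2257) = 0.75278/0.51927 = 1.44968

1.450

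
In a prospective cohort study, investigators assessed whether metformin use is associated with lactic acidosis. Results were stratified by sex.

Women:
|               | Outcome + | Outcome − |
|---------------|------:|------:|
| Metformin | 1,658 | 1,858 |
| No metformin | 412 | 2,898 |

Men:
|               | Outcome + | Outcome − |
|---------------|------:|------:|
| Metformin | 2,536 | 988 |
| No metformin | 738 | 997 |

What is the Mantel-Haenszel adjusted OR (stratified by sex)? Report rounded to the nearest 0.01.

OR_MH = Σ(aᵢdᵢ/nᵢ) / Σ(bᵢcᵢ/nᵢ), where nᵢ is the stratum total.
Stratum 1 (Women): n = 6826; a·d/n = 1658·2898/6826 = 703.9092; b·c/n = 1858·412/6826 = 112.1442
Stratum 2 (Men): n = 5259; a·d/n = 2536·997/5259 = 480.7743; b·c/n = 988·738/5259 = 138.6469
OR_MH = (703.9092 + 480.7743) / (112.1442 + 138.6469) = 1184.6835 / 250.7910 = 4.72379

4.72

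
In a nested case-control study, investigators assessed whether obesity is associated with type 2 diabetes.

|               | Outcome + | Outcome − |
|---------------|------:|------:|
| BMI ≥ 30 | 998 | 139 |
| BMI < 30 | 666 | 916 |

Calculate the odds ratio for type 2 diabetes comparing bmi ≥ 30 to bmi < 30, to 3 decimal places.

Cells: a = 998, b = 139, c = 666, d = 916.
OR = (a·d)/(b·c) = (998 × 916) / (139 × 666) = 914168 / 92574 = 9.87500
The odds of type 2 diabetes are about 9.87 times as high in the bmi ≥ 30 group.

9.875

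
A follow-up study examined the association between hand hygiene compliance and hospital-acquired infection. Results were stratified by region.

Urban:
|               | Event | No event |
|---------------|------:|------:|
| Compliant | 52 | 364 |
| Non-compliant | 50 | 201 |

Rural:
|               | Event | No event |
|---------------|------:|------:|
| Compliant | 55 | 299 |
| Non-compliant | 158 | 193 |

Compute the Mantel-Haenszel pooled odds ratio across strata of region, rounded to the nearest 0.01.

0.33

OR_MH = Σ(aᵢdᵢ/nᵢ) / Σ(bᵢcᵢ/nᵢ), where nᵢ is the stratum total.
Stratum 1 (Urban): n = 667; a·d/n = 52·201/667 = 15.6702; b·c/n = 364·50/667 = 27.2864
Stratum 2 (Rural): n = 705; a·d/n = 55·193/705 = 15.0567; b·c/n = 299·158/705 = 67.0099
OR_MH = (15.6702 + 15.0567) / (27.2864 + 67.0099) = 30.7269 / 94.2963 = 0.32585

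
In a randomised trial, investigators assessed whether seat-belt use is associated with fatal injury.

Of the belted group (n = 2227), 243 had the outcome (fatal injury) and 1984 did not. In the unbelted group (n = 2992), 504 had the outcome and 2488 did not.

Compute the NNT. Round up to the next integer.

Risk in treated group = 243/2227 = 0.10912; risk in control = 504/2992 = 0.16845.
Absolute risk reduction = 0.16845 − 0.10912 = 0.05933
NNT = 1 / ARR = 1 / 0.05933 = 16.854 → round up → 17

17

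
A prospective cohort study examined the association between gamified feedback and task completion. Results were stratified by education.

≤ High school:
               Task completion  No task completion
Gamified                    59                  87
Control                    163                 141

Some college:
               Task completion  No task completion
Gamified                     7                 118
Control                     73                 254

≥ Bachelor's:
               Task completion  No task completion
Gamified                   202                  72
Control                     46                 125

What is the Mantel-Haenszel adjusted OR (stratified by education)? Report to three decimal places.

1.365

OR_MH = Σ(aᵢdᵢ/nᵢ) / Σ(bᵢcᵢ/nᵢ), where nᵢ is the stratum total.
Stratum 1 (≤ High school): n = 450; a·d/n = 59·141/450 = 18.4867; b·c/n = 87·163/450 = 31.5133
Stratum 2 (Some college): n = 452; a·d/n = 7·254/452 = 3.9336; b·c/n = 118·73/452 = 19.0575
Stratum 3 (≥ Bachelor's): n = 445; a·d/n = 202·125/445 = 56.7416; b·c/n = 72·46/445 = 7.4427
OR_MH = (18.4867 + 3.9336 + 56.7416) / (31.5133 + 19.0575 + 7.4427) = 79.1619 / 58.0136 = 1.36454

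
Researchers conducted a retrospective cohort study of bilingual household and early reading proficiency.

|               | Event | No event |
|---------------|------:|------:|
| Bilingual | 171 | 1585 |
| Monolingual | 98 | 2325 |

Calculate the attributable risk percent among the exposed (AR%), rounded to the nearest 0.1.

Cells: a = 171, b = 1585, c = 98, d = 2325.
Risk in exposed = 171/1756 = 0.09738; risk in unexposed = 98/2423 = 0.04045.
RR = 0.09738/0.04045 = 2.40768
AR% = (RR − 1)/RR × 100 = (2.40768 − 1)/2.40768 × 100 = 58.4663%

58.5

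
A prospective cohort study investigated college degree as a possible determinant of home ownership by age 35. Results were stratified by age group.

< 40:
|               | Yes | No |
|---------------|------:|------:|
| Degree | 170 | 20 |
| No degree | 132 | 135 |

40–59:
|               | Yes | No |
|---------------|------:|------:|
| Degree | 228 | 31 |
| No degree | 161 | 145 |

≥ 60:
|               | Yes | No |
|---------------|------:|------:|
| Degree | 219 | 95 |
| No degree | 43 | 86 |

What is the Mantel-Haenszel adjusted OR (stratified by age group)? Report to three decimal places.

6.346

OR_MH = Σ(aᵢdᵢ/nᵢ) / Σ(bᵢcᵢ/nᵢ), where nᵢ is the stratum total.
Stratum 1 (< 40): n = 457; a·d/n = 170·135/457 = 50.2188; b·c/n = 20·132/457 = 5.7768
Stratum 2 (40–59): n = 565; a·d/n = 228·145/565 = 58.5133; b·c/n = 31·161/565 = 8.8336
Stratum 3 (≥ 60): n = 443; a·d/n = 219·86/443 = 42.5147; b·c/n = 95·43/443 = 9.2212
OR_MH = (50.2188 + 58.5133 + 42.5147) / (5.7768 + 8.8336 + 9.2212) = 151.2468 / 23.8317 = 6.34647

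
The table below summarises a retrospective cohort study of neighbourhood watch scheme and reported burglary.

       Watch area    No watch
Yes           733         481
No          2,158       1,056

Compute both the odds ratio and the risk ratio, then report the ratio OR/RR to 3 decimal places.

0.920

Reading the table with exposure as columns: a = 733 (Watch area, case), b = 2158 (Watch area, non-case), c = 481 (No watch, case), d = 1056.
OR = (733·1056)/(2158·481) = 774048/1037998 = 0.74571
Risk in exposed = 733/2891 = 0.25355; risk in unexposed = 481/1537 = 0.31295; RR = 0.81019
OR/RR = 0.74571 / 0.81019 = 0.92042
The outcome is not rare, so the OR lies further from 1 than the RR.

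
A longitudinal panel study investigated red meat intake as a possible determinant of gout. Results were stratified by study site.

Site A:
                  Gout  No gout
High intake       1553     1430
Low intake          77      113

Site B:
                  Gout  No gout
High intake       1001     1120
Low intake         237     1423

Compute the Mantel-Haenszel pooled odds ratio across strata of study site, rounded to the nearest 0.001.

4.118

OR_MH = Σ(aᵢdᵢ/nᵢ) / Σ(bᵢcᵢ/nᵢ), where nᵢ is the stratum total.
Stratum 1 (Site A): n = 3173; a·d/n = 1553·113/3173 = 55.3070; b·c/n = 1430·77/3173 = 34.7022
Stratum 2 (Site B): n = 3781; a·d/n = 1001·1423/3781 = 376.7318; b·c/n = 1120·237/3781 = 70.2036
OR_MH = (55.3070 + 376.7318) / (34.7022 + 70.2036) = 432.0388 / 104.9058 = 4.11835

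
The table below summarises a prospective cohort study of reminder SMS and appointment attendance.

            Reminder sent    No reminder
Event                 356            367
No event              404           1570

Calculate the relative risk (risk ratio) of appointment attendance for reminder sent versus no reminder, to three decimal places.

Reading the table with exposure as columns: a = 356 (Reminder sent, case), b = 404 (Reminder sent, non-case), c = 367 (No reminder, case), d = 1570.
Risk in exposed = 356/760 = 0.46842; risk in unexposed = 367/1937 = 0.18947.
RR = 0.46842 / 0.18947 = 2.47229
The risk among the exposed is 2.47 times that among the unexposed.

2.472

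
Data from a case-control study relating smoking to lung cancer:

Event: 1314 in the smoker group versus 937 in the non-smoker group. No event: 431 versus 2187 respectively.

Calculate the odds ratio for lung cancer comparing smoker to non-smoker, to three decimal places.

7.116

From the description: a = 1314, b = 431, c = 937, d = 2187.
OR = (a·d)/(b·c) = (1314 × 2187) / (431 × 937) = 2873718 / 403847 = 7.11586
The odds of lung cancer are about 7.12 times as high in the smoker group.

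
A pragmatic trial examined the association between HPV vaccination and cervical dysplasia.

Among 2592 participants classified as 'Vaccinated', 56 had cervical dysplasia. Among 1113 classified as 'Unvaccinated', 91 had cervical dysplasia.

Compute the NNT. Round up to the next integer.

Risk in treated group = 56/2592 = 0.02160; risk in control = 91/1113 = 0.08176.
Absolute risk reduction = 0.08176 − 0.02160 = 0.06016
NNT = 1 / ARR = 1 / 0.06016 = 16.623 → round up → 17

17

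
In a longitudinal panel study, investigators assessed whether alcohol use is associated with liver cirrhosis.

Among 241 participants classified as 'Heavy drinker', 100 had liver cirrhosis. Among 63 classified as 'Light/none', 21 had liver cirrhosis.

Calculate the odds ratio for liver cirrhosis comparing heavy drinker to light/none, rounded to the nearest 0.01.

From the description: a = 100, b = 141, c = 21, d = 42.
OR = (a·d)/(b·c) = (100 × 42) / (141 × 21) = 4200 / 2961 = 1.41844
The odds of liver cirrhosis are about 1.42 times as high in the heavy drinker group.

1.42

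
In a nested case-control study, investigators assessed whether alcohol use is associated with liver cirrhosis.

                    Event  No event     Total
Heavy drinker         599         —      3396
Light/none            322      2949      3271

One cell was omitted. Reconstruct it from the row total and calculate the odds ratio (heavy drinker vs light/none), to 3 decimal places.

The missing cell is in the exposed row: 3396 − 599 = 2797.
So a = 599, b = 2797, c = 322, d = 2949.
OR = (a·d)/(b·c) = (599 × 2949) / (2797 × 322) = 1766451 / 900634 = 1.96134

1.961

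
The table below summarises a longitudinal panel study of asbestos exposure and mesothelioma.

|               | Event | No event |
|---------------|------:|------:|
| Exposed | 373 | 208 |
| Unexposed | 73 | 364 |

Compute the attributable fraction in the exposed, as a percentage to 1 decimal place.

74.0

Cells: a = 373, b = 208, c = 73, d = 364.
Risk in exposed = 373/581 = 0.64200; risk in unexposed = 73/437 = 0.16705.
RR = 0.64200/0.16705 = 3.84318
AR% = (RR − 1)/RR × 100 = (3.84318 − 1)/3.84318 × 100 = 73.9799%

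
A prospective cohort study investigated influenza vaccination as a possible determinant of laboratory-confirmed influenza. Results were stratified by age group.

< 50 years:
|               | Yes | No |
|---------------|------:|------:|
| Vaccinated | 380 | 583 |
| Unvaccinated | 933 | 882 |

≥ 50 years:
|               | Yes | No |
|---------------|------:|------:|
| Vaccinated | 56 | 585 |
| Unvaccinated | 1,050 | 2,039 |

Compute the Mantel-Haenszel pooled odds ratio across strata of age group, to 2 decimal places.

OR_MH = Σ(aᵢdᵢ/nᵢ) / Σ(bᵢcᵢ/nᵢ), where nᵢ is the stratum total.
Stratum 1 (< 50 years): n = 2778; a·d/n = 380·882/2778 = 120.6479; b·c/n = 583·933/2778 = 195.8024
Stratum 2 (≥ 50 years): n = 3730; a·d/n = 56·2039/3730 = 30.6123; b·c/n = 585·1050/3730 = 164.6783
OR_MH = (120.6479 + 30.6123) / (195.8024 + 164.6783) = 151.2603 / 360.4807 = 0.41961

0.42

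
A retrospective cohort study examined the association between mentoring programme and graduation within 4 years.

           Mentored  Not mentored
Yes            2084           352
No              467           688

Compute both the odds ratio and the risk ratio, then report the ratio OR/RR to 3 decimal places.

Reading the table with exposure as columns: a = 2084 (Mentored, case), b = 467 (Mentored, non-case), c = 352 (Not mentored, case), d = 688.
OR = (2084·688)/(467·352) = 1433792/164384 = 8.72221
Risk in exposed = 2084/2551 = 0.81693; risk in unexposed = 352/1040 = 0.33846; RR = 2.41367
OR/RR = 8.72221 / 2.41367 = 3.61367
The outcome is not rare, so the OR lies further from 1 than the RR.

3.614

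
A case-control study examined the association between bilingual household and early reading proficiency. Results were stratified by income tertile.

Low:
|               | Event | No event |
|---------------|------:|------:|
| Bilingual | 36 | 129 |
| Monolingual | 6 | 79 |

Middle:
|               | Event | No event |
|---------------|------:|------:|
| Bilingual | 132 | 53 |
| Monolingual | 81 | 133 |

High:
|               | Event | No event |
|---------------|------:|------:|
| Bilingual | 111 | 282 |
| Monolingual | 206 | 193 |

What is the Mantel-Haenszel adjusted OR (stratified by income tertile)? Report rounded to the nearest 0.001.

OR_MH = Σ(aᵢdᵢ/nᵢ) / Σ(bᵢcᵢ/nᵢ), where nᵢ is the stratum total.
Stratum 1 (Low): n = 250; a·d/n = 36·79/250 = 11.3760; b·c/n = 129·6/250 = 3.0960
Stratum 2 (Middle): n = 399; a·d/n = 132·133/399 = 44.0000; b·c/n = 53·81/399 = 10.7594
Stratum 3 (High): n = 792; a·d/n = 111·193/792 = 27.0492; b·c/n = 282·206/792 = 73.3485
OR_MH = (11.3760 + 44.0000 + 27.0492) / (3.0960 + 10.7594 + 73.3485) = 82.4252 / 87.2039 = 0.94520

0.945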